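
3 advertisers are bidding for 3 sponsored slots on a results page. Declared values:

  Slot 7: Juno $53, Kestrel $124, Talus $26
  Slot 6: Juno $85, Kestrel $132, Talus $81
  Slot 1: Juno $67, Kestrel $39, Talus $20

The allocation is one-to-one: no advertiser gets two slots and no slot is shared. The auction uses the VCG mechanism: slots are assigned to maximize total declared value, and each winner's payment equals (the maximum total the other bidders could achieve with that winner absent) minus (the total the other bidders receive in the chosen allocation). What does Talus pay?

Efficient allocation: Juno→Slot 1 ($67), Kestrel→Slot 7 ($124), Talus→Slot 6 ($81); total welfare W = $272.
Talus receives Slot 6 at value $81, so the others get W − 81 = $191.
Without Talus: best allocation of the remaining 2 bidders over all 3 slots is Juno→Slot 6 ($85), Kestrel→Slot 7 ($124), total $209.
VCG payment = (others' best without Talus) − (others' welfare with Talus) = 209 − 191 = $18.

Talus pays $18.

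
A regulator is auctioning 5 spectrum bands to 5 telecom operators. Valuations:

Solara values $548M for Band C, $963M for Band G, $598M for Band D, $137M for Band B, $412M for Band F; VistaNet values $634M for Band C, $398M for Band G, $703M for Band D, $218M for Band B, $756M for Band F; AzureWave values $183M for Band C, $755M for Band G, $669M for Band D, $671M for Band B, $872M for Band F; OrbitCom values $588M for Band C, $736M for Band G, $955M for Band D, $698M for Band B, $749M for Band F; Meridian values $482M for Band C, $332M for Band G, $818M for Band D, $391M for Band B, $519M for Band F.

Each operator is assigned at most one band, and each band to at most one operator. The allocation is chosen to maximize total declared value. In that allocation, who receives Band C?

VistaNet receives Band C.

This is the linear assignment problem.
Optimal: Solara→Band G ($963M), VistaNet→Band C ($634M), AzureWave→Band F ($872M), OrbitCom→Band B ($698M), Meridian→Band D ($818M) — total 963+634+872+698+818 = $3985M.
Max-entry greedy (repeatedly take the single best remaining cell) gives $3815M, worse by 170.
Swapping AzureWave↔OrbitCom (AzureWave→Band B $671M, OrbitCom→Band F $749M) loses 150.
Every other assignment is strictly worse.
VistaNet's own top band is Band F ($756M), but forcing VistaNet→Band F and reassigning the rest optimally gives only $3827M — worse by 158.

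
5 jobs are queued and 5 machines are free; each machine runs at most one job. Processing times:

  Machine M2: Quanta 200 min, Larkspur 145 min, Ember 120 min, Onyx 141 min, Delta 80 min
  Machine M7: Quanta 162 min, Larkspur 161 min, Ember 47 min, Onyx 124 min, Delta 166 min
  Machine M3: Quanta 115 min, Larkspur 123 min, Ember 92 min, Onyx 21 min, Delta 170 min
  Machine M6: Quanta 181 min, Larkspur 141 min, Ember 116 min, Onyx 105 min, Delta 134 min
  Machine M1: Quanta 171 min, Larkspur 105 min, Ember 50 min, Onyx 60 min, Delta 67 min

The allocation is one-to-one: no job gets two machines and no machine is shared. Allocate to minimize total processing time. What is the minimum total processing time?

This is the linear assignment problem.
Optimal: Quanta→Machine M6 (181 min), Larkspur→Machine M1 (105 min), Ember→Machine M7 (47 min), Onyx→Machine M3 (21 min), Delta→Machine M2 (80 min) — total 181+105+47+21+80 = 434 min.
Min-entry greedy (repeatedly take the single cheapest remaining cell) gives 476 min, worse by 42.
Checked against all permutations: 434 min is optimal.

Min total: 434 min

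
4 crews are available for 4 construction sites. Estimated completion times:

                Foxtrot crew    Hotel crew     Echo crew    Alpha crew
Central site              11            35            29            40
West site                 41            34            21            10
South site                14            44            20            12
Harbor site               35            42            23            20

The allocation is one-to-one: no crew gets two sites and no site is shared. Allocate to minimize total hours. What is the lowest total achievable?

Optimal: Foxtrot crew→Central site (11 hours), Hotel crew→West site (34 hours), Echo crew→Harbor site (23 hours), Alpha crew→South site (12 hours) — total 11+34+23+12 = 80 hours.
Column-greedy (each site in turn goes to its cheapest remaining crew) gives 83 hours, worse by 3.
Next-best assignment: Foxtrot crew→South site, Hotel crew→Central site, Echo crew→Harbor site, Alpha crew→West site = 82 hours.

Minimum total: 80 hours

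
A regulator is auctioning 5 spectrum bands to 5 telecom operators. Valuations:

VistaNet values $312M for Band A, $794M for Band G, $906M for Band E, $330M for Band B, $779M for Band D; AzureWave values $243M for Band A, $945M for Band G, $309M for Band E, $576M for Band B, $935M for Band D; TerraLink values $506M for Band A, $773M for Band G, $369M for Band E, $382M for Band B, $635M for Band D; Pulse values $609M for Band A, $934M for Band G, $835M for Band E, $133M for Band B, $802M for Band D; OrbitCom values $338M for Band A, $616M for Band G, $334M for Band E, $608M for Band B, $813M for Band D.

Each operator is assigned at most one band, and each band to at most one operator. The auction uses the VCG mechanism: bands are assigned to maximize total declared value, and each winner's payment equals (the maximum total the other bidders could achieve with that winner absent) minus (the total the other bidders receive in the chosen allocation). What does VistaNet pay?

Efficient allocation: VistaNet→Band E ($906M), AzureWave→Band D ($935M), TerraLink→Band A ($506M), Pulse→Band G ($934M), OrbitCom→Band B ($608M); total welfare W = $3889M.
VistaNet receives Band E at value $906M, so the others get W − 906 = $2983M.
Without VistaNet: best allocation of the remaining 4 bidders over all 5 bands is AzureWave→Band D ($935M), TerraLink→Band G ($773M), Pulse→Band E ($835M), OrbitCom→Band B ($608M), total $3151M.
VCG payment = (others' best without VistaNet) − (others' welfare with VistaNet) = 3151 − 2983 = $168M.

VistaNet pays $168M.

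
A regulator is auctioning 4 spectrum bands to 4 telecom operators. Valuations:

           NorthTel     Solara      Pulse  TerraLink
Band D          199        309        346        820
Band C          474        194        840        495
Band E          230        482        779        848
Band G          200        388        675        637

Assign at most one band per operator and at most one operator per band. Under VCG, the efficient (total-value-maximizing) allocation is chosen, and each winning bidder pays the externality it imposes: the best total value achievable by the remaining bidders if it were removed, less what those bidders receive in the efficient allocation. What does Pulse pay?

Pulse pays $94M.

Efficient allocation: NorthTel→Band C ($474M), Solara→Band G ($388M), Pulse→Band E ($779M), TerraLink→Band D ($820M); total welfare W = $2461M.
Pulse receives Band E at value $779M, so the others get W − 779 = $1682M.
Without Pulse: best allocation of the remaining 3 bidders over all 4 bands is NorthTel→Band C ($474M), Solara→Band E ($482M), TerraLink→Band D ($820M), total $1776M.
VCG payment = (others' best without Pulse) − (others' welfare with Pulse) = 1776 − 1682 = $94M.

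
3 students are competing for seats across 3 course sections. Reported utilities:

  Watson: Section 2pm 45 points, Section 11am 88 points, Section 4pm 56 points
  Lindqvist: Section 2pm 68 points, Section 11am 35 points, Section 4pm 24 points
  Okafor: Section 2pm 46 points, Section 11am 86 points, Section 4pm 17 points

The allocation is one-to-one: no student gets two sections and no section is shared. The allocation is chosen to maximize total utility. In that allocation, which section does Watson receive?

Optimal: Watson→Section 4pm (56 points), Lindqvist→Section 2pm (68 points), Okafor→Section 11am (86 points) — total 56+68+86 = 210 points.
Column-greedy (each section in turn goes to its best remaining student) gives 173 points, worse by 37.
Next-best assignment: Watson→Section 11am, Lindqvist→Section 2pm, Okafor→Section 4pm = 173 points.
Swapping Watson↔Okafor (Watson→Section 11am 88 points, Okafor→Section 4pm 17 points) loses 37.
Watson's own top section is Section 11am (88 points), but forcing Watson→Section 11am and reassigning the rest optimally gives only 173 points — worse by 37.

Watson receives Section 4pm.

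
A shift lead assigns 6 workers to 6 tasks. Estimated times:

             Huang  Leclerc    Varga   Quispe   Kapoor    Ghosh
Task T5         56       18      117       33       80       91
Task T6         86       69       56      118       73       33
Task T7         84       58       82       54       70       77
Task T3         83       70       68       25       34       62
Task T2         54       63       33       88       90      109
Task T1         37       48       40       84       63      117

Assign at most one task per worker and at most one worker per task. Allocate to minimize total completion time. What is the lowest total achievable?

Optimal: Huang→Task T1 (37 min), Leclerc→Task T5 (18 min), Varga→Task T2 (33 min), Quispe→Task T7 (54 min), Kapoor→Task T3 (34 min), Ghosh→Task T6 (33 min) — total 37+18+33+54+34+33 = 209 min.
Row-greedy (each worker in turn takes its cheapest remaining task) gives 216 min, worse by 7.
Next-best assignment: Huang→Task T1, Leclerc→Task T5, Varga→Task T2, Quispe→Task T3, Kapoor→Task T7, Ghosh→Task T6 = 216 min.
No other one-to-one assignment undercuts 209 min.

Min total: 209 min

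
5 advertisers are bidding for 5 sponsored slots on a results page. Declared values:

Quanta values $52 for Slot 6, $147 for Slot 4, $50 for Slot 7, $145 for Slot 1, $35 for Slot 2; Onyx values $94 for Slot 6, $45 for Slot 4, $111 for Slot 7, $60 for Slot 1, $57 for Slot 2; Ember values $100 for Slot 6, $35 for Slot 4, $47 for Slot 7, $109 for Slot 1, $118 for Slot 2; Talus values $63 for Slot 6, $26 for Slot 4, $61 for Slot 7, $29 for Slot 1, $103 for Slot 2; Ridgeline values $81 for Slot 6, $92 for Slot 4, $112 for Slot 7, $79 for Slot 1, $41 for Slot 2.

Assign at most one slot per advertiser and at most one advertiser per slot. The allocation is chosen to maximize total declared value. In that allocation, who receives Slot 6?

Onyx receives Slot 6.

Optimal: Quanta→Slot 4 ($147), Onyx→Slot 6 ($94), Ember→Slot 1 ($109), Talus→Slot 2 ($103), Ridgeline→Slot 7 ($112) — total 147+94+109+103+112 = $565.
Row-greedy (each advertiser in turn takes its best remaining slot) gives $518, worse by 47.
Checked against all permutations: $565 is optimal.
Onyx's own top slot is Slot 7 ($111), but forcing Onyx→Slot 7 and reassigning the rest optimally gives only $551 — worse by 14.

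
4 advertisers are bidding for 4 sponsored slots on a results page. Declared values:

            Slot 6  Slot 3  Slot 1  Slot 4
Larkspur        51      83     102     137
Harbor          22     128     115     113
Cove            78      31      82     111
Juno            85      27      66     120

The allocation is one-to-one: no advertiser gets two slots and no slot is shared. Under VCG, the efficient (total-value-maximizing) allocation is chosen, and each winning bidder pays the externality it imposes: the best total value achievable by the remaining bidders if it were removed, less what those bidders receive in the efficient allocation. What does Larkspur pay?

Efficient allocation: Larkspur→Slot 4 ($137), Harbor→Slot 3 ($128), Cove→Slot 1 ($82), Juno→Slot 6 ($85); total welfare W = $432.
Larkspur receives Slot 4 at value $137, so the others get W − 137 = $295.
Without Larkspur: best allocation of the remaining 3 bidders over all 4 slots is Harbor→Slot 3 ($128), Cove→Slot 1 ($82), Juno→Slot 4 ($120), total $330.
VCG payment = (others' best without Larkspur) − (others' welfare with Larkspur) = 330 − 295 = $35.

Larkspur pays $35.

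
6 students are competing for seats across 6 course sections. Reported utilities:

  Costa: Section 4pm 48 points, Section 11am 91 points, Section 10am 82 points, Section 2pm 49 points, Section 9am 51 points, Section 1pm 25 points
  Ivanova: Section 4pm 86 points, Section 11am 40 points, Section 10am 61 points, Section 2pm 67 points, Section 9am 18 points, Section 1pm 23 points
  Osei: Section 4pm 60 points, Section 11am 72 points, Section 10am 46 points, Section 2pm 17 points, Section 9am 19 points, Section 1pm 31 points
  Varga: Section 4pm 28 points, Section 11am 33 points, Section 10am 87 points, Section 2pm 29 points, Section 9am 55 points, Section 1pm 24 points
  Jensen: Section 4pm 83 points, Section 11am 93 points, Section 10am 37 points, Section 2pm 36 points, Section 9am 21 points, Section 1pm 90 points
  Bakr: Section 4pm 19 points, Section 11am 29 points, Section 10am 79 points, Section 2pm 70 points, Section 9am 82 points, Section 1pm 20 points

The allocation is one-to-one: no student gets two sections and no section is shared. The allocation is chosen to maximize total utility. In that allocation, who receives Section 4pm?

Osei receives Section 4pm.

Optimal: Costa→Section 11am (91 points), Ivanova→Section 2pm (67 points), Osei→Section 4pm (60 points), Varga→Section 10am (87 points), Jensen→Section 1pm (90 points), Bakr→Section 9am (82 points) — total 91+67+60+87+90+82 = 477 points.
Column-greedy (each section in turn goes to its best remaining student) gives 418 points, worse by 59.
No other one-to-one assignment exceeds 477 points.
Osei's own top section is Section 11am (72 points), but forcing Osei→Section 11am and reassigning the rest optimally gives only 466 points — worse by 11.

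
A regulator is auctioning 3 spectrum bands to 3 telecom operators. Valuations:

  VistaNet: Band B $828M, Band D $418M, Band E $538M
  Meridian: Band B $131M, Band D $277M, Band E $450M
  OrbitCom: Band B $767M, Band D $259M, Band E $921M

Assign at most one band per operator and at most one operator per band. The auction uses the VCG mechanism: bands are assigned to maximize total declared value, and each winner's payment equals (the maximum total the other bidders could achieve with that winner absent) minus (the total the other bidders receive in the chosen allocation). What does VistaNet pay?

VistaNet pays $19M.

Efficient allocation: VistaNet→Band B ($828M), Meridian→Band D ($277M), OrbitCom→Band E ($921M); total welfare W = $2026M.
VistaNet receives Band B at value $828M, so the others get W − 828 = $1198M.
Without VistaNet: best allocation of the remaining 2 bidders over all 3 bands is Meridian→Band E ($450M), OrbitCom→Band B ($767M), total $1217M.
VCG payment = (others' best without VistaNet) − (others' welfare with VistaNet) = 1217 − 1198 = $19M.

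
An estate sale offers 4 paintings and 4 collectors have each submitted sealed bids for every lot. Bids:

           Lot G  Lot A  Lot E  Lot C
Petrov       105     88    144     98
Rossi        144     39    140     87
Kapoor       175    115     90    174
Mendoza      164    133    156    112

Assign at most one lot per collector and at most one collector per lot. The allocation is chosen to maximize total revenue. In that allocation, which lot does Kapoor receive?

Kapoor receives Lot C.

This is a one-to-one assignment (maximum-weight bipartite matching).
Optimal: Petrov→Lot E ($144), Rossi→Lot G ($144), Kapoor→Lot C ($174), Mendoza→Lot A ($133) — total 144+144+174+133 = $595.
Column-greedy (each lot in turn goes to its best remaining collector) gives $539, worse by 56.
No other one-to-one assignment exceeds $595.
Kapoor's own top lot is Lot G ($175), but forcing Kapoor→Lot G and reassigning the rest optimally gives only $546 — worse by 49.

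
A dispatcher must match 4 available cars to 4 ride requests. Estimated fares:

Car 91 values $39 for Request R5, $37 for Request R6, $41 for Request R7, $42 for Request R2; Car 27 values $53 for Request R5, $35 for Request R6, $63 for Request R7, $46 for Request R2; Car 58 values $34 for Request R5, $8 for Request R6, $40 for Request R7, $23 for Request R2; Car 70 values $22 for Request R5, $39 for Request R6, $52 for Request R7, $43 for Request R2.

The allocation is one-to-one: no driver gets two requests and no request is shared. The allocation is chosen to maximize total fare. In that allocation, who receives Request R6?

This is the linear assignment problem.
Optimal: Car 91→Request R2 ($42), Car 27→Request R7 ($63), Car 58→Request R5 ($34), Car 70→Request R6 ($39) — total 42+63+34+39 = $178.
Column-greedy (each request in turn goes to its best remaining driver) gives $156, worse by 22.
Every other assignment is strictly worse.
Car 70's own top request is Request R7 ($52), but forcing Car 70→Request R7 and reassigning the rest optimally gives only $169 — worse by 9.

Car 70 receives Request R6.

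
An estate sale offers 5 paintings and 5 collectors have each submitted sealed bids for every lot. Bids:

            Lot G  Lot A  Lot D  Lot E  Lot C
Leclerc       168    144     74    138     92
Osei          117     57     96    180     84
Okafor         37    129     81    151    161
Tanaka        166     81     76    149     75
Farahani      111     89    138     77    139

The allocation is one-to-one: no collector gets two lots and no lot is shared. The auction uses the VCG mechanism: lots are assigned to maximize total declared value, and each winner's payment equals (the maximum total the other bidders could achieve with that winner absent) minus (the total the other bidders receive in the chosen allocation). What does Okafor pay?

Efficient allocation: Leclerc→Lot A ($144), Osei→Lot E ($180), Okafor→Lot C ($161), Tanaka→Lot G ($166), Farahani→Lot D ($138); total welfare W = $789.
Okafor receives Lot C at value $161, so the others get W − 161 = $628.
Without Okafor: best allocation of the remaining 4 bidders over all 5 lots is Leclerc→Lot A ($144), Osei→Lot E ($180), Tanaka→Lot G ($166), Farahani→Lot C ($139), total $629.
VCG payment = (others' best without Okafor) − (others' welfare with Okafor) = 629 − 628 = $1.

Okafor pays $1.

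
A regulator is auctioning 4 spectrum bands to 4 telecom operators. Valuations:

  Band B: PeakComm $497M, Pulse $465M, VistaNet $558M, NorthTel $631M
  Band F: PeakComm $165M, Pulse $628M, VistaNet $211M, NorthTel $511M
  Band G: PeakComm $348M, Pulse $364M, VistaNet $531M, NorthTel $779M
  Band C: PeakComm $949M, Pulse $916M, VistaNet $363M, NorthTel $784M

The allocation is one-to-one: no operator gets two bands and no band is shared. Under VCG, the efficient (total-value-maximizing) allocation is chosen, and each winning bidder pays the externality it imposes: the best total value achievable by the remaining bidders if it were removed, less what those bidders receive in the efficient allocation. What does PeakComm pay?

Efficient allocation: PeakComm→Band C ($949M), Pulse→Band F ($628M), VistaNet→Band B ($558M), NorthTel→Band G ($779M); total welfare W = $2914M.
PeakComm receives Band C at value $949M, so the others get W − 949 = $1965M.
Without PeakComm: best allocation of the remaining 3 bidders over all 4 bands is Pulse→Band C ($916M), VistaNet→Band B ($558M), NorthTel→Band G ($779M), total $2253M.
VCG payment = (others' best without PeakComm) − (others' welfare with PeakComm) = 2253 − 1965 = $288M.

PeakComm pays $288M.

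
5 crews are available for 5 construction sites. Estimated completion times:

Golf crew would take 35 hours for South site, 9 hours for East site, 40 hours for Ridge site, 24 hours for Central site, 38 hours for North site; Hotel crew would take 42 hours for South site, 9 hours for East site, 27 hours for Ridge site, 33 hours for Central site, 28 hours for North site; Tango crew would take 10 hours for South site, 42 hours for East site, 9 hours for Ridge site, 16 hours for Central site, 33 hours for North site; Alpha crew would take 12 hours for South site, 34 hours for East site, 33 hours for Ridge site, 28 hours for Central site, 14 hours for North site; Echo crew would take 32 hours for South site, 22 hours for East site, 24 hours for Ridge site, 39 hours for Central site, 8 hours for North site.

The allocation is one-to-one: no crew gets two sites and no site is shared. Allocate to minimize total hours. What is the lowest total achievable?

Optimal: Golf crew→Central site (24 hours), Hotel crew→East site (9 hours), Tango crew→Ridge site (9 hours), Alpha crew→South site (12 hours), Echo crew→North site (8 hours) — total 24+9+9+12+8 = 62 hours.
Row-greedy (each crew in turn takes its cheapest remaining site) gives 99 hours, worse by 37.
Every other assignment is strictly worse.

Min total: 62 hours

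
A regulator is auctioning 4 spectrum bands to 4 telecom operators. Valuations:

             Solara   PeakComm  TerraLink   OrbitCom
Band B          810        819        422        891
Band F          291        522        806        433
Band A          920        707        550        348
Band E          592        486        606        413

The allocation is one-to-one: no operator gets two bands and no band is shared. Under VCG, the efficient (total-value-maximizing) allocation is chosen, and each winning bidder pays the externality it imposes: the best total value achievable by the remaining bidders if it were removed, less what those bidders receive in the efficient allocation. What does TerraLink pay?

TerraLink pays $36M.

Efficient allocation: Solara→Band A ($920M), PeakComm→Band E ($486M), TerraLink→Band F ($806M), OrbitCom→Band B ($891M); total welfare W = $3103M.
TerraLink receives Band F at value $806M, so the others get W − 806 = $2297M.
Without TerraLink: best allocation of the remaining 3 bidders over all 4 bands is Solara→Band A ($920M), PeakComm→Band F ($522M), OrbitCom→Band B ($891M), total $2333M.
VCG payment = (others' best without TerraLink) − (others' welfare with TerraLink) = 2333 − 2297 = $36M.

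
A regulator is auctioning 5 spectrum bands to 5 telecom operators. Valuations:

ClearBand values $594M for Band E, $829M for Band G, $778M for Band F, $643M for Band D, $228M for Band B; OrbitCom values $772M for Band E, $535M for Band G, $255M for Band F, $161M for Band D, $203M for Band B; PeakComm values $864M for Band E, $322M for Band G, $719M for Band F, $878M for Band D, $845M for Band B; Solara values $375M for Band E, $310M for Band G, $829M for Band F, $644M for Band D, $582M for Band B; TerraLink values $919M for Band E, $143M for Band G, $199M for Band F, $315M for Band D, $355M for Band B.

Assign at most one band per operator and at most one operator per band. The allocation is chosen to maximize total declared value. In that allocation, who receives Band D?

Optimal: ClearBand→Band D ($643M), OrbitCom→Band G ($535M), PeakComm→Band B ($845M), Solara→Band F ($829M), TerraLink→Band E ($919M) — total 643+535+845+829+919 = $3771M.
Column-greedy (each band in turn goes to its best remaining operator) gives $3658M, worse by 113.
No other one-to-one assignment exceeds $3771M.
ClearBand's own top band is Band G ($829M), but forcing ClearBand→Band G and reassigning the rest optimally gives only $3663M — worse by 108.

ClearBand receives Band D.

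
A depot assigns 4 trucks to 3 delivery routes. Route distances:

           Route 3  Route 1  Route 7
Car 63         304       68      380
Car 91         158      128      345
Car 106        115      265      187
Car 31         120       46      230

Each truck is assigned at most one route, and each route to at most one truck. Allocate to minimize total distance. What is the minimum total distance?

Treat this as an assignment problem: match each truck to one route.
Optimal: Car 31→Route 3 (120 km), Car 63→Route 1 (68 km), Car 106→Route 7 (187 km) — total 120+68+187 = 375 km.
Column-greedy (each route in turn goes to its cheapest remaining truck) gives 506 km, worse by 131.
Next-best assignment: Car 91→Route 3, Car 31→Route 1, Car 106→Route 7 = 391 km.

Min total: 375 km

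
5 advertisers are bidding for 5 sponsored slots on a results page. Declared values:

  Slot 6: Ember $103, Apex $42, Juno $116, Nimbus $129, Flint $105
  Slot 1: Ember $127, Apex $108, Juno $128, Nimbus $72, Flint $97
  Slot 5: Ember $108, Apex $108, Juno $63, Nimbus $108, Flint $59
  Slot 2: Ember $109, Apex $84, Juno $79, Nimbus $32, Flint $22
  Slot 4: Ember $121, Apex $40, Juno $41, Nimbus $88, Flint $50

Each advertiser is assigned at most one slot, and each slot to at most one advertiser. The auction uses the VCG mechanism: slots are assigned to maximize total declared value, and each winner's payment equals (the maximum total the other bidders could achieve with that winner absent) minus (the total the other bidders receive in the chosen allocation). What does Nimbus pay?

Nimbus pays $24.

Efficient allocation: Ember→Slot 4 ($121), Apex→Slot 2 ($84), Juno→Slot 1 ($128), Nimbus→Slot 5 ($108), Flint→Slot 6 ($105); total welfare W = $546.
Nimbus receives Slot 5 at value $108, so the others get W − 108 = $438.
Without Nimbus: best allocation of the remaining 4 bidders over all 5 slots is Ember→Slot 4 ($121), Apex→Slot 5 ($108), Juno→Slot 1 ($128), Flint→Slot 6 ($105), total $462.
VCG payment = (others' best without Nimbus) − (others' welfare with Nimbus) = 462 − 438 = $24.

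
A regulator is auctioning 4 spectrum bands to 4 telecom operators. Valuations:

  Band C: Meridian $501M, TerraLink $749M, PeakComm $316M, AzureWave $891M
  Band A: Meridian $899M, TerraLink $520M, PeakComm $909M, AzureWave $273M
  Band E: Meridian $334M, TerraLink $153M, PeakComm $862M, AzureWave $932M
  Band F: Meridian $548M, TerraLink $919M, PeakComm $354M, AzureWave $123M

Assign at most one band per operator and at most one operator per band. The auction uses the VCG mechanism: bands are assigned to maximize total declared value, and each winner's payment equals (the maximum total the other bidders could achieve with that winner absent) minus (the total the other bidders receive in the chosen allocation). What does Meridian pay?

Efficient allocation: Meridian→Band A ($899M), TerraLink→Band F ($919M), PeakComm→Band E ($862M), AzureWave→Band C ($891M); total welfare W = $3571M.
Meridian receives Band A at value $899M, so the others get W − 899 = $2672M.
Without Meridian: best allocation of the remaining 3 bidders over all 4 bands is TerraLink→Band F ($919M), PeakComm→Band A ($909M), AzureWave→Band E ($932M), total $2760M.
VCG payment = (others' best without Meridian) − (others' welfare with Meridian) = 2760 − 2672 = $88M.

Meridian pays $88M.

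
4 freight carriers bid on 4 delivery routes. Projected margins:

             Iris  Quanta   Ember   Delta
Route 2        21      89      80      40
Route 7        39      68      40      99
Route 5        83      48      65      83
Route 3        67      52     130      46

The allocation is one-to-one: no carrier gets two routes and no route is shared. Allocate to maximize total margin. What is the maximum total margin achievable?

Treat this as an assignment problem: match each carrier to one route.
Optimal: Iris→Route 5 ($83k), Quanta→Route 2 ($89k), Ember→Route 3 ($130k), Delta→Route 7 ($99k) — total 83+89+130+99 = $401k.
Next-best assignment: Iris→Route 7, Quanta→Route 2, Ember→Route 3, Delta→Route 5 = $341k.
Swapping Delta↔Quanta (Delta→Route 2 $40k, Quanta→Route 7 $68k) loses 80.

Maximum total: $401k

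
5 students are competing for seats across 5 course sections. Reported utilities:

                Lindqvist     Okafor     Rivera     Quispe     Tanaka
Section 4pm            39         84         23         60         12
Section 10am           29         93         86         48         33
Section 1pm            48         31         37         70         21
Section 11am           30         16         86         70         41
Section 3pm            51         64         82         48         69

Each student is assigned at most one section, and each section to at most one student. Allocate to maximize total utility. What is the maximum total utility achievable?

Maximum total: 357 points

Optimal: Lindqvist→Section 4pm (39 points), Okafor→Section 10am (93 points), Rivera→Section 11am (86 points), Quispe→Section 1pm (70 points), Tanaka→Section 3pm (69 points) — total 39+93+86+70+69 = 357 points.
Column-greedy (each section in turn goes to its best remaining student) gives 332 points, worse by 25.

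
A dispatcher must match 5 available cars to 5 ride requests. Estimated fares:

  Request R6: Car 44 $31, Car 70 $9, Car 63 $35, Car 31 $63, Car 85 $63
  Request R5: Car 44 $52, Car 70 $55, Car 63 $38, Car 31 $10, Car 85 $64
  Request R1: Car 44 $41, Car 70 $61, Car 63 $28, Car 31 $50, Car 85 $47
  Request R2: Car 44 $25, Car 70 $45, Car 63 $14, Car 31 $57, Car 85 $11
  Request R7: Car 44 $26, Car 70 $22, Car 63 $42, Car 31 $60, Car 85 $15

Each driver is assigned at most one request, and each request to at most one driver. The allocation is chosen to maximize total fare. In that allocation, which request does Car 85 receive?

Car 85 receives Request R6.

Optimal: Car 44→Request R5 ($52), Car 70→Request R1 ($61), Car 63→Request R7 ($42), Car 31→Request R2 ($57), Car 85→Request R6 ($63) — total 52+61+42+57+63 = $275.
Column-greedy (each request in turn goes to its best remaining driver) gives $255, worse by 20.
No other one-to-one assignment exceeds $275.
Car 85's own top request is Request R5 ($64), but forcing Car 85→Request R5 and reassigning the rest optimally gives only $255 — worse by 20.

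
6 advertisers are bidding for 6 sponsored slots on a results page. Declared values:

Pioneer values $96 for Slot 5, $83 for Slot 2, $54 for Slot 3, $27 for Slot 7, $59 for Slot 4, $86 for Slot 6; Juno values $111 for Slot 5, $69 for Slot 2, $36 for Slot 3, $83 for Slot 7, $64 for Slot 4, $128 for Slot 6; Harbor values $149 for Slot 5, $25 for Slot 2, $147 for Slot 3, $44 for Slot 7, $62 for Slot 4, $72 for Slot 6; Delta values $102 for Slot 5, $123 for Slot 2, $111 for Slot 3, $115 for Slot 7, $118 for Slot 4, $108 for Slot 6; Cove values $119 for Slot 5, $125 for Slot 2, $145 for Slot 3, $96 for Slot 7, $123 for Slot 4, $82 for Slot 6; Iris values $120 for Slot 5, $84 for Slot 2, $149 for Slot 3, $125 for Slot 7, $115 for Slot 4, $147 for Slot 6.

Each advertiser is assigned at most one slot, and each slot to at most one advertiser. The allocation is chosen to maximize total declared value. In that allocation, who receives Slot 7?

Optimal: Pioneer→Slot 2 ($83), Juno→Slot 6 ($128), Harbor→Slot 5 ($149), Delta→Slot 4 ($118), Cove→Slot 3 ($145), Iris→Slot 7 ($125) — total 83+128+149+118+145+125 = $748.
Column-greedy (each slot in turn goes to its best remaining advertiser) gives $688, worse by 60.
Swapping Cove↔Pioneer (Cove→Slot 2 $125, Pioneer→Slot 3 $54) loses 49.
Checked against all permutations: $748 is optimal.
Iris's own top slot is Slot 3 ($149), but forcing Iris→Slot 3 and reassigning the rest optimally gives only $747 — worse by 1.

Iris receives Slot 7.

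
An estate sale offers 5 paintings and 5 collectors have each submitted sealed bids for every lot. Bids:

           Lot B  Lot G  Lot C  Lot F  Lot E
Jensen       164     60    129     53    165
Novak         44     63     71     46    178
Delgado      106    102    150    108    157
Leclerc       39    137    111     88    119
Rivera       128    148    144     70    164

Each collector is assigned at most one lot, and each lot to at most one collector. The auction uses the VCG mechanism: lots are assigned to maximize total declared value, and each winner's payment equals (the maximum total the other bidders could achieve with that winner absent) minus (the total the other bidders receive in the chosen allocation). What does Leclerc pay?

Leclerc pays $46.

Efficient allocation: Jensen→Lot B ($164), Novak→Lot E ($178), Delgado→Lot F ($108), Leclerc→Lot G ($137), Rivera→Lot C ($144); total welfare W = $731.
Leclerc receives Lot G at value $137, so the others get W − 137 = $594.
Without Leclerc: best allocation of the remaining 4 bidders over all 5 lots is Jensen→Lot B ($164), Novak→Lot E ($178), Delgado→Lot C ($150), Rivera→Lot G ($148), total $640.
VCG payment = (others' best without Leclerc) − (others' welfare with Leclerc) = 640 − 594 = $46.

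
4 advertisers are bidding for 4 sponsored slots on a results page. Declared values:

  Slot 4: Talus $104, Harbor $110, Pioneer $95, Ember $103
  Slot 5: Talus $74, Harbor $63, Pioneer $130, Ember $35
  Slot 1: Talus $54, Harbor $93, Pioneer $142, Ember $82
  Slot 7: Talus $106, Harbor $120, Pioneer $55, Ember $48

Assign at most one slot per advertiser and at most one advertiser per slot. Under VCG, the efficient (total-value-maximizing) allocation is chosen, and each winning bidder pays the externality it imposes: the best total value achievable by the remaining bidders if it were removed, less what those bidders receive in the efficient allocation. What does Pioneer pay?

Efficient allocation: Talus→Slot 5 ($74), Harbor→Slot 7 ($120), Pioneer→Slot 1 ($142), Ember→Slot 4 ($103); total welfare W = $439.
Pioneer receives Slot 1 at value $142, so the others get W − 142 = $297.
Without Pioneer: best allocation of the remaining 3 bidders over all 4 slots is Talus→Slot 4 ($104), Harbor→Slot 7 ($120), Ember→Slot 1 ($82), total $306.
VCG payment = (others' best without Pioneer) − (others' welfare with Pioneer) = 306 − 297 = $9.

Pioneer pays $9.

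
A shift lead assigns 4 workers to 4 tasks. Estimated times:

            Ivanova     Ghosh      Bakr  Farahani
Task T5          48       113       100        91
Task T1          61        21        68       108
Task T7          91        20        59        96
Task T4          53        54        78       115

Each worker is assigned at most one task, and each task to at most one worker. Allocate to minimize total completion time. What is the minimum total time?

Optimal: Ivanova→Task T4 (53 min), Ghosh→Task T1 (21 min), Bakr→Task T7 (59 min), Farahani→Task T5 (91 min) — total 53+21+59+91 = 224 min.
Row-greedy (each worker in turn takes its cheapest remaining task) gives 251 min, worse by 27.
Next-best assignment: Ivanova→Task T4, Ghosh→Task T7, Bakr→Task T1, Farahani→Task T5 = 232 min.
No other one-to-one assignment undercuts 224 min.

Min total: 224 min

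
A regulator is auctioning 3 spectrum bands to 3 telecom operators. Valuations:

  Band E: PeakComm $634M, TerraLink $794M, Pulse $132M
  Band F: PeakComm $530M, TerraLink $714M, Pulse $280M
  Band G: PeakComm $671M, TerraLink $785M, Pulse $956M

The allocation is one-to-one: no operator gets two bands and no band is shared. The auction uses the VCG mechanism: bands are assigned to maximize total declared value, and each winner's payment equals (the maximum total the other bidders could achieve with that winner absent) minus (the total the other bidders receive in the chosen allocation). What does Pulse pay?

Efficient allocation: PeakComm→Band E ($634M), TerraLink→Band F ($714M), Pulse→Band G ($956M); total welfare W = $2304M.
Pulse receives Band G at value $956M, so the others get W − 956 = $1348M.
Without Pulse: best allocation of the remaining 2 bidders over all 3 bands is PeakComm→Band G ($671M), TerraLink→Band E ($794M), total $1465M.
VCG payment = (others' best without Pulse) − (others' welfare with Pulse) = 1465 − 1348 = $117M.

Pulse pays $117M.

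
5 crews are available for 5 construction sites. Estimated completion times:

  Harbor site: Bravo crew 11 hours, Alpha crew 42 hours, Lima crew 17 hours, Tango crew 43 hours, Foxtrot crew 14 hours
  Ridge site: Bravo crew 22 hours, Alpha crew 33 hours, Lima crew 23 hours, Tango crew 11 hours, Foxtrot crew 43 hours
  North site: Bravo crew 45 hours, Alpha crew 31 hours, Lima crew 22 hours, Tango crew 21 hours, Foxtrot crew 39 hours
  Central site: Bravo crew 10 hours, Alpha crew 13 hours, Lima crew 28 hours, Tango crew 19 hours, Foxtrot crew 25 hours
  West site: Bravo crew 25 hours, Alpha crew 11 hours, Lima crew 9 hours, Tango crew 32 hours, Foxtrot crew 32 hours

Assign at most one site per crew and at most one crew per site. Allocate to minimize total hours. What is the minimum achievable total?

Optimal: Bravo crew→Central site (10 hours), Alpha crew→West site (11 hours), Lima crew→North site (22 hours), Tango crew→Ridge site (11 hours), Foxtrot crew→Harbor site (14 hours) — total 10+11+22+11+14 = 68 hours.
Min-entry greedy (repeatedly take the single cheapest remaining cell) gives 75 hours, worse by 7.
Next-best assignment: Bravo crew→Central site, Alpha crew→North site, Lima crew→West site, Tango crew→Ridge site, Foxtrot crew→Harbor site = 75 hours.
Swapping Foxtrot crew↔Bravo crew (Foxtrot crew→Central site 25 hours, Bravo crew→Harbor site 11 hours) adds 12.
No other one-to-one assignment undercuts 68 hours.

Minimum total: 68 hours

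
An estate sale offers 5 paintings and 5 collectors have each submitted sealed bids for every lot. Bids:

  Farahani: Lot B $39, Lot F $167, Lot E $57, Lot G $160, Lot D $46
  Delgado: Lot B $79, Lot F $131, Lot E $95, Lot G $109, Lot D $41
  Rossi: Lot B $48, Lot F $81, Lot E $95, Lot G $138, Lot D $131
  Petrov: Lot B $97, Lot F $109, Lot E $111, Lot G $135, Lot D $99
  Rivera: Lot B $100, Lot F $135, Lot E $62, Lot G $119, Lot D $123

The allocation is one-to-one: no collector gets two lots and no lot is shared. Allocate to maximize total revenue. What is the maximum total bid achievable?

Optimal: Farahani→Lot G ($160), Delgado→Lot F ($131), Rossi→Lot D ($131), Petrov→Lot E ($111), Rivera→Lot B ($100) — total 160+131+131+111+100 = $633.
Max-entry greedy (repeatedly take the single best remaining cell) gives $618, worse by 15.

Maximum total: $633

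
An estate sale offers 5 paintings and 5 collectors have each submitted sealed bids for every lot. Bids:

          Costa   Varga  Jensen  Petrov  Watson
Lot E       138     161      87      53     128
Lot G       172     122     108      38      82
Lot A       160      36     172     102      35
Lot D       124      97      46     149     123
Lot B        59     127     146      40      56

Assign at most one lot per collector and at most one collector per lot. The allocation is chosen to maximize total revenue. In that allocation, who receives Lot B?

Optimal: Costa→Lot G ($172), Varga→Lot B ($127), Jensen→Lot A ($172), Petrov→Lot D ($149), Watson→Lot E ($128) — total 172+127+172+149+128 = $748.
Row-greedy (each collector in turn takes its best remaining lot) gives $710, worse by 38.
Checked against all permutations: $748 is optimal.
Varga's own top lot is Lot E ($161), but forcing Varga→Lot E and reassigning the rest optimally gives only $710 — worse by 38.

Varga receives Lot B.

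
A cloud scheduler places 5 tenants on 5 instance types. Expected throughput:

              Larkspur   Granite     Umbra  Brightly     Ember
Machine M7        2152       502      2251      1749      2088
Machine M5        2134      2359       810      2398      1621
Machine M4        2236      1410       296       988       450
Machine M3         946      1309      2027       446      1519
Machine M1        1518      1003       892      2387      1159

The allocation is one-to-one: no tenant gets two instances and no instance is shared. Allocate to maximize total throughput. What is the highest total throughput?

Maximum total: 11097 ops/s

Optimal: Larkspur→Machine M4 (2236 ops/s), Granite→Machine M5 (2359 ops/s), Umbra→Machine M3 (2027 ops/s), Brightly→Machine M1 (2387 ops/s), Ember→Machine M7 (2088 ops/s) — total 2236+2359+2027+2387+2088 = 11097 ops/s.
Column-greedy (each instance in turn goes to its best remaining tenant) gives 9407 ops/s, worse by 1690.
Next-best assignment: Larkspur→Machine M4, Granite→Machine M5, Umbra→Machine M7, Brightly→Machine M1, Ember→Machine M3 = 10752 ops/s.
Checked against all permutations: 11097 ops/s is optimal.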